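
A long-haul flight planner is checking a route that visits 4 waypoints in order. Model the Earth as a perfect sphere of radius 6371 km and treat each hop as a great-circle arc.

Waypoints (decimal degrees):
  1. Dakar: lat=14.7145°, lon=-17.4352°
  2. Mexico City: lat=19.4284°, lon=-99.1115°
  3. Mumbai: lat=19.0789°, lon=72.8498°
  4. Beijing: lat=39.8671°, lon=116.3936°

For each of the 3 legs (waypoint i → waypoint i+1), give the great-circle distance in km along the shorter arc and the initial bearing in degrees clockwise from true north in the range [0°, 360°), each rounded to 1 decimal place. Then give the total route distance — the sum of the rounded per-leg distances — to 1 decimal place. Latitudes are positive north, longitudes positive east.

Leg 1: φ1=0.2568165, φ2=0.3390895, Δφ=0.0822731, Δλ=-1.4255204 rad; a=sin²(Δφ/2)+cosφ1·cosφ2·sin²(Δλ/2)=0.3917333139; c=2·atan2(√a, √(1-a))=1.352534135; dist=6371·c=8616.995 ≈ 8617.0 km; running total=8617.0 km
Leg 1 bearing: y=sinΔλ·cosφ2=-0.93312372, x=cosφ1·sinφ2-sinφ1·cosφ2·cosΔλ=0.28704254; θ=atan2(y, x)=-72.9013° <0 so +360° → 287.0987° ≈ 287.1°
Leg 2: φ1=0.3390895, φ2=0.3329896, Δφ=-0.0060999, Δλ=3.0012909 rad; a=sin²(Δφ/2)+cosφ1·cosφ2·sin²(Δλ/2)=0.8868856103; c=2·atan2(√a, √(1-a))=2.455569343; dist=6371·c=15644.432 ≈ 15644.4 km; running total=24261.4 km
Leg 2 bearing: y=sinΔλ·cosφ2=0.13216033, x=cosφ1·sinφ2-sinφ1·cosφ2·cosΔλ=0.61952542; θ=atan2(y, x)=12.0421° ≈ 12.0°
Leg 3: φ1=0.3329896, φ2=0.6958122, Δφ=0.3628225, Δλ=0.7599827 rad; a=sin²(Δφ/2)+cosφ1·cosφ2·sin²(Δλ/2)=0.1323444378; c=2·atan2(√a, √(1-a))=0.744670691; dist=6371·c=4744.297 ≈ 4744.3 km; running total=29005.7 km
Leg 3 bearing: y=sinΔλ·cosφ2=0.52876055, x=cosφ1·sinφ2-sinφ1·cosφ2·cosΔλ=0.42394555; θ=atan2(y, x)=51.2783° ≈ 51.3°

Leg 1: dist=8617.0 km, bearing=287.1°
Leg 2: dist=15644.4 km, bearing=12.0°
Leg 3: dist=4744.3 km, bearing=51.3°
Total: 29005.7 km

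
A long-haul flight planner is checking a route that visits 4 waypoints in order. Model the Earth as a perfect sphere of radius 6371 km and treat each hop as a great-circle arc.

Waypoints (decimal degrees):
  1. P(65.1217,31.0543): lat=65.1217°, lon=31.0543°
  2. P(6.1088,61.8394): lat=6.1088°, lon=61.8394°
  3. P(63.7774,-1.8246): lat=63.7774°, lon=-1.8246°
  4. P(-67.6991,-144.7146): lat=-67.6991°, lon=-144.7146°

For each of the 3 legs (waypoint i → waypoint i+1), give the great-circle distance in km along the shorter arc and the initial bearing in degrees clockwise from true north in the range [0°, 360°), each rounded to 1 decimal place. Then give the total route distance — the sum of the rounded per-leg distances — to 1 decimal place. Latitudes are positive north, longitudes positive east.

Leg 1: dist=6991.6 km, bearing=145.1°
Leg 2: dist=8130.5 km, bearing=335.6°
Leg 3: dist=18293.3 km, bearing=239.0°
Total: 33415.4 km

Leg 1: φ1=1.1365881, φ2=0.1066187, Δφ=-1.0299694, Δλ=0.5373014 rad; a=sin²(Δφ/2)+cosφ1·cosφ2·sin²(Δλ/2)=0.2720483965; c=2·atan2(√a, √(1-a))=1.097409570; dist=6371·c=6991.596 ≈ 6991.6 km; running total=6991.6 km
Leg 1 bearing: y=sinΔλ·cosφ2=0.50891316, x=cosφ1·sinφ2-sinφ1·cosφ2·cosΔλ=-0.73017783; θ=atan2(y, x)=145.1246° ≈ 145.1°
Leg 2: φ1=0.1066187, φ2=1.1131256, Δφ=1.0065069, Δλ=-1.1111464 rad; a=sin²(Δφ/2)+cosφ1·cosφ2·sin²(Δλ/2)=0.3548120574; c=2·atan2(√a, √(1-a))=1.276176702; dist=6371·c=8130.522 ≈ 8130.5 km; running total=15122.1 km
Leg 2 bearing: y=sinΔλ·cosφ2=-0.39599817, x=cosφ1·sinφ2-sinφ1·cosφ2·cosΔλ=0.87112989; θ=atan2(y, x)=-24.4456° <0 so +360° → 335.5544° ≈ 335.6°
Leg 3: φ1=1.1131256, φ2=-1.1815722, Δφ=-2.2946978, Δλ=-2.4939010 rad; a=sin²(Δφ/2)+cosφ1·cosφ2·sin²(Δλ/2)=0.9818505596; c=2·atan2(√a, √(1-a))=2.871331177; dist=6371·c=18293.251 ≈ 18293.3 km; running total=33415.4 km
Leg 3 bearing: y=sinΔλ·cosφ2=-0.22895257, x=cosφ1·sinφ2-sinφ1·cosφ2·cosΔλ=-0.13733489; θ=atan2(y, x)=-120.9570° <0 so +360° → 239.0430° ≈ 239.0°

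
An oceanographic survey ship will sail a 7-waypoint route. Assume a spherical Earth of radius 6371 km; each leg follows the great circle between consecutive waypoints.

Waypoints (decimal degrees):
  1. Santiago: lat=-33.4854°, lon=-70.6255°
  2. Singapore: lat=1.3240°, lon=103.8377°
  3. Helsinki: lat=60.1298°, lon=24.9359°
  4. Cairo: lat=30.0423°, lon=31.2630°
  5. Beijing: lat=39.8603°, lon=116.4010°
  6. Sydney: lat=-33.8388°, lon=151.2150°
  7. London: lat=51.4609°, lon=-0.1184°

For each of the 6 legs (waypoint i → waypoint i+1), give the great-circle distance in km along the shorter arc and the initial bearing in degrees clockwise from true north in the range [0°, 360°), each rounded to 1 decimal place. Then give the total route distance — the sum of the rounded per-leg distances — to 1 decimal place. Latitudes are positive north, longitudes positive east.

Leg 1: φ1=-0.5844305, φ2=0.0231082, Δφ=0.6075386, Δλ=3.0449573 rad; a=sin²(Δφ/2)+cosφ1·cosφ2·sin²(Δλ/2)=0.9213309020; c=2·atan2(√a, √(1-a))=2.573004111; dist=6371·c=16392.609 ≈ 16392.6 km; running total=16392.6 km
Leg 1 bearing: y=sinΔλ·cosφ2=0.09645930, x=cosφ1·sinφ2-sinφ1·cosφ2·cosΔλ=-0.52973266; θ=atan2(y, x)=169.6800° ≈ 169.7°
Leg 2: φ1=0.0231082, φ2=1.0494630, Δφ=1.0263548, Δλ=-1.3770962 rad; a=sin²(Δφ/2)+cosφ1·cosφ2·sin²(Δλ/2)=0.4420606663; c=2·atan2(√a, √(1-a))=1.454656746; dist=6371·c=9267.618 ≈ 9267.6 km; running total=25660.2 km
Leg 2 bearing: y=sinΔλ·cosφ2=-0.48872286, x=cosφ1·sinφ2-sinφ1·cosφ2·cosΔλ=0.86470926; θ=atan2(y, x)=-29.4746° <0 so +360° → 330.5254° ≈ 330.5°
Leg 3: φ1=1.0494630, φ2=0.5243370, Δφ=-0.5251259, Δλ=0.1104287 rad; a=sin²(Δφ/2)+cosφ1·cosφ2·sin²(Δλ/2)=0.0686826083; c=2·atan2(√a, √(1-a))=0.530340703; dist=6371·c=3378.801 ≈ 3378.8 km; running total=29039.0 km
Leg 3 bearing: y=sinΔλ·cosφ2=0.09539913, x=cosφ1·sinφ2-sinφ1·cosφ2·cosΔλ=-0.49674967; θ=atan2(y, x)=169.1289° ≈ 169.1°
Leg 4: φ1=0.5243370, φ2=0.6956935, Δφ=0.1713564, Δλ=1.4859384 rad; a=sin²(Δφ/2)+cosφ1·cosφ2·sin²(Δλ/2)=0.3114060652; c=2·atan2(√a, √(1-a))=1.184038324; dist=6371·c=7543.508 ≈ 7543.5 km; running total=36582.5 km
Leg 4 bearing: y=sinΔλ·cosφ2=0.76484736, x=cosφ1·sinφ2-sinφ1·cosφ2·cosΔλ=0.52224308; θ=atan2(y, x)=55.6745° ≈ 55.7°
Leg 5: φ1=0.6956935, φ2=-0.5905985, Δφ=-1.2862920, Δλ=0.6076189 rad; a=sin²(Δφ/2)+cosφ1·cosφ2·sin²(Δλ/2)=0.4167196108; c=2·atan2(√a, √(1-a))=1.403455637; dist=6371·c=8941.416 ≈ 8941.4 km; running total=45523.9 km
Leg 5 bearing: y=sinΔλ·cosφ2=0.47420565, x=cosφ1·sinφ2-sinφ1·cosφ2·cosΔλ=-0.86451519; θ=atan2(y, x)=151.2543° ≈ 151.3°
Leg 6: φ1=-0.5905985, φ2=0.8981621, Δφ=1.4887606, Δλ=-2.6412661 rad; a=sin²(Δφ/2)+cosφ1·cosφ2·sin²(Δλ/2)=0.9448204077; c=2·atan2(√a, √(1-a))=2.667354347; dist=6371·c=16993.715 ≈ 16993.7 km; running total=62517.6 km
Leg 6 bearing: y=sinΔλ·cosφ2=-0.29888393, x=cosφ1·sinφ2-sinφ1·cosφ2·cosΔλ=0.34526456; θ=atan2(y, x)=-40.8816° <0 so +360° → 319.1184° ≈ 319.1°

Leg 1: dist=16392.6 km, bearing=169.7°
Leg 2: dist=9267.6 km, bearing=330.5°
Leg 3: dist=3378.8 km, bearing=169.1°
Leg 4: dist=7543.5 km, bearing=55.7°
Leg 5: dist=8941.4 km, bearing=151.3°
Leg 6: dist=16993.7 km, bearing=319.1°
Total: 62517.6 km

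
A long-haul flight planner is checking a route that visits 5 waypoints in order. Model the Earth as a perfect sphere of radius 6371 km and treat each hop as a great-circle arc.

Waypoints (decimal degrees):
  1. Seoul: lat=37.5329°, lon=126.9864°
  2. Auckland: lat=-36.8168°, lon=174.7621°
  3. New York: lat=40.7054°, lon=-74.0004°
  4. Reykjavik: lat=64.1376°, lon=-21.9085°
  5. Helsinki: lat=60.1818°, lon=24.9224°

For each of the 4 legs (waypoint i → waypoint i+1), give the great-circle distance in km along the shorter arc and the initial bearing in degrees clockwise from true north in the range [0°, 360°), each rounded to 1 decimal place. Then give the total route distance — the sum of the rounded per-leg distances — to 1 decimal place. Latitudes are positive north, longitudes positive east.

Leg 1: dist=9615.1 km, bearing=143.6°
Leg 2: dist=14192.5 km, bearing=63.2°
Leg 3: dist=4204.6 km, bearing=34.2°
Leg 4: dist=2413.3 km, bearing=78.7°
Total: 30425.5 km

Leg 1: φ1=0.6550727, φ2=-0.6425744, Δφ=-1.2976471, Δλ=0.8338433 rad; a=sin²(Δφ/2)+cosφ1·cosφ2·sin²(Δλ/2)=0.4692206900; c=2·atan2(√a, √(1-a))=1.509198761; dist=6371·c=9615.105 ≈ 9615.1 km; running total=9615.1 km
Leg 1 bearing: y=sinΔλ·cosφ2=0.59282722, x=cosφ1·sinφ2-sinφ1·cosφ2·cosΔλ=-0.80297349; θ=atan2(y, x)=143.5619° ≈ 143.6°
Leg 2: φ1=-0.6425744, φ2=0.7104433, Δφ=1.3530176, Δλ=-4.3417247 rad; a=sin²(Δφ/2)+cosφ1·cosφ2·sin²(Δλ/2)=0.8053255342; c=2·atan2(√a, √(1-a))=2.227678817; dist=6371·c=14192.542 ≈ 14192.5 km; running total=23807.6 km
Leg 2 bearing: y=sinΔλ·cosφ2=0.70658981, x=cosφ1·sinφ2-sinφ1·cosφ2·cosΔλ=0.35754177; θ=atan2(y, x)=63.1601° ≈ 63.2°
Leg 3: φ1=0.7104433, φ2=1.1194123, Δφ=0.4089690, Δλ=0.9091752 rad; a=sin²(Δφ/2)+cosφ1·cosφ2·sin²(Δλ/2)=0.1049899997; c=2·atan2(√a, √(1-a))=0.659954707; dist=6371·c=4204.571 ≈ 4204.6 km; running total=28012.2 km
Leg 3 bearing: y=sinΔλ·cosφ2=0.34416956, x=cosφ1·sinφ2-sinφ1·cosφ2·cosΔλ=0.50736152; θ=atan2(y, x)=34.1511° ≈ 34.2°
Leg 4: φ1=1.1194123, φ2=1.0503706, Δφ=-0.0690417, Δλ=0.8173534 rad; a=sin²(Δφ/2)+cosφ1·cosφ2·sin²(Δλ/2)=0.0354456646; c=2·atan2(√a, √(1-a))=0.378801083; dist=6371·c=2413.342 ≈ 2413.3 km; running total=30425.5 km
Leg 4 bearing: y=sinΔλ·cosφ2=0.36266287, x=cosφ1·sinφ2-sinφ1·cosφ2·cosΔλ=0.07233756; θ=atan2(y, x)=78.7197° ≈ 78.7°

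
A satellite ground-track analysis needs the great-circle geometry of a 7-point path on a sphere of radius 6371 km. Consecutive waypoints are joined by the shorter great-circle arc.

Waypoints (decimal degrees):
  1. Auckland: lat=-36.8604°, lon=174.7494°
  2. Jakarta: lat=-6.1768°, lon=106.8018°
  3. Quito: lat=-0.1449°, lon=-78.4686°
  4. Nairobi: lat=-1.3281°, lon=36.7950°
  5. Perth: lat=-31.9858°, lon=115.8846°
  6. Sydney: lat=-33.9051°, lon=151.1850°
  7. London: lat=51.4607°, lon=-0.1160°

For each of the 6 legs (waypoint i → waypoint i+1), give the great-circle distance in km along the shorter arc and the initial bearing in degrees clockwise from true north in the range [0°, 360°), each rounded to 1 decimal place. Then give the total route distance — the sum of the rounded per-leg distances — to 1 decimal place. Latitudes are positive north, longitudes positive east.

Leg 1: dist=7639.4 km, bearing=278.5°
Leg 2: dist=19100.6 km, bearing=140.0°
Leg 3: dist=12815.5 km, bearing=91.5°
Leg 4: dist=8901.3 km, bearing=122.3°
Leg 5: dist=3284.8 km, bearing=103.4°
Leg 6: dist=16997.3 km, bearing=319.0°
Total: 68738.9 km

Leg 1: φ1=-0.6433353, φ2=-0.1078055, Δφ=0.5355298, Δλ=-1.1859093 rad; a=sin²(Δφ/2)+cosφ1·cosφ2·sin²(Δλ/2)=0.3183996396; c=2·atan2(√a, √(1-a))=1.199095408; dist=6371·c=7639.437 ≈ 7639.4 km; running total=7639.4 km
Leg 1 bearing: y=sinΔλ·cosφ2=-0.92146020, x=cosφ1·sinφ2-sinφ1·cosφ2·cosΔλ=0.13782720; θ=atan2(y, x)=-81.4931° <0 so +360° → 278.5069° ≈ 278.5°
Leg 2: φ1=-0.1078055, φ2=-0.0025290, Δφ=0.1052765, Δλ=-3.2335785 rad; a=sin²(Δφ/2)+cosφ1·cosφ2·sin²(Δλ/2)=0.9948580832; c=2·atan2(√a, √(1-a))=2.998055144; dist=6371·c=19100.609 ≈ 19100.6 km; running total=26740.0 km
Leg 2 bearing: y=sinΔλ·cosφ2=0.09185587, x=cosφ1·sinφ2-sinφ1·cosφ2·cosΔλ=-0.10965587; θ=atan2(y, x)=140.0480° ≈ 140.0°
Leg 3: φ1=-0.0025290, φ2=-0.0231797, Δφ=-0.0206507, Δλ=2.0117293 rad; a=sin²(Δφ/2)+cosφ1·cosφ2·sin²(Δλ/2)=0.7133043917; c=2·atan2(√a, √(1-a))=2.011536237; dist=6371·c=12815.497 ≈ 12815.5 km; running total=39555.5 km
Leg 3 bearing: y=sinΔλ·cosφ2=0.90411092, x=cosφ1·sinφ2-sinφ1·cosφ2·cosΔλ=-0.02425660; θ=atan2(y, x)=91.5368° ≈ 91.5°
Leg 4: φ1=-0.0231797, φ2=-0.5582575, Δφ=-0.5350778, Δλ=1.3803739 rad; a=sin²(Δφ/2)+cosφ1·cosφ2·sin²(Δλ/2)=0.4136138414; c=2·atan2(√a, √(1-a))=1.397152704; dist=6371·c=8901.260 ≈ 8901.3 km; running total=48456.8 km
Leg 4 bearing: y=sinΔλ·cosφ2=0.83284803, x=cosφ1·sinφ2-sinφ1·cosφ2·cosΔλ=-0.52584588; θ=atan2(y, x)=122.2676° ≈ 122.3°
Leg 5: φ1=-0.5582575, φ2=-0.5917556, Δφ=-0.0334981, Δλ=0.6161082 rad; a=sin²(Δφ/2)+cosφ1·cosφ2·sin²(Δλ/2)=0.0649975594; c=2·atan2(√a, √(1-a))=0.515584106; dist=6371·c=3284.786 ≈ 3284.8 km; running total=51741.6 km
Leg 5 bearing: y=sinΔλ·cosφ2=0.47960497, x=cosφ1·sinφ2-sinφ1·cosφ2·cosΔλ=-0.11432665; θ=atan2(y, x)=103.4078° ≈ 103.4°
Leg 6: φ1=-0.5917556, φ2=0.8981587, Δφ=1.4899143, Δλ=-2.6407006 rad; a=sin²(Δφ/2)+cosφ1·cosφ2·sin²(Δλ/2)=0.9449500848; c=2·atan2(√a, √(1-a))=2.667922598; dist=6371·c=16997.335 ≈ 16997.3 km; running total=68738.9 km
Leg 6 bearing: y=sinΔλ·cosφ2=-0.29919433, x=cosφ1·sinφ2-sinφ1·cosφ2·cosΔλ=0.34432607; θ=atan2(y, x)=-40.9883° <0 so +360° → 319.0117° ≈ 319.0°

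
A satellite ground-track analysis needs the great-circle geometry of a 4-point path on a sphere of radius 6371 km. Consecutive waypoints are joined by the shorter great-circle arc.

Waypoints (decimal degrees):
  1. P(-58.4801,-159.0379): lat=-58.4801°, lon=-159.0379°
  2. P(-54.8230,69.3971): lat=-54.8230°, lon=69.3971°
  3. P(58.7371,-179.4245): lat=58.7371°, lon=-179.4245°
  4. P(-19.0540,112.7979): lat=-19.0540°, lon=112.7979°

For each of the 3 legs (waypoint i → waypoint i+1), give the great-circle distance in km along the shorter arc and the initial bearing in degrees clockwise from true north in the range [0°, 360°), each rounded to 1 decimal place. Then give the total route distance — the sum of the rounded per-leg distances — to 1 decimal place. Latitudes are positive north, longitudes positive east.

Leg 1: φ1=-1.0206703, φ2=-0.9568419, Δφ=0.0638284, Δλ=3.9869429 rad; a=sin²(Δφ/2)+cosφ1·cosφ2·sin²(Δλ/2)=0.2515235303; c=2·atan2(√a, √(1-a))=1.050712435; dist=6371·c=6694.089 ≈ 6694.1 km; running total=6694.1 km
Leg 1 bearing: y=sinΔλ·cosφ2=-0.43104323, x=cosφ1·sinφ2-sinφ1·cosφ2·cosΔλ=-0.75315305; θ=atan2(y, x)=-150.2167° <0 so +360° → 209.7833° ≈ 209.8°
Leg 2: φ1=-0.9568419, φ2=1.0251558, Δφ=1.9819976, Δλ=-4.3427562 rad; a=sin²(Δφ/2)+cosφ1·cosφ2·sin²(Δλ/2)=0.9033509902; c=2·atan2(√a, √(1-a))=2.509346194; dist=6371·c=15987.045 ≈ 15987.0 km; running total=22681.1 km
Leg 2 bearing: y=sinΔλ·cosφ2=0.48391481, x=cosφ1·sinφ2-sinφ1·cosφ2·cosΔλ=0.33920255; θ=atan2(y, x)=54.9713° ≈ 55.0°
Leg 3: φ1=1.0251558, φ2=-0.3325550, Δφ=-1.3577108, Δλ=5.1002430 rad; a=sin²(Δφ/2)+cosφ1·cosφ2·sin²(Δλ/2)=0.5467675050; c=2·atan2(√a, √(1-a))=1.664468263; dist=6371·c=10604.327 ≈ 10604.3 km; running total=33285.4 km
Leg 3 bearing: y=sinΔλ·cosφ2=-0.87500366, x=cosφ1·sinφ2-sinφ1·cosφ2·cosΔλ=-0.47499452; θ=atan2(y, x)=-118.4953° <0 so +360° → 241.5047° ≈ 241.5°

Leg 1: dist=6694.1 km, bearing=209.8°
Leg 2: dist=15987.0 km, bearing=55.0°
Leg 3: dist=10604.3 km, bearing=241.5°
Total: 33285.4 km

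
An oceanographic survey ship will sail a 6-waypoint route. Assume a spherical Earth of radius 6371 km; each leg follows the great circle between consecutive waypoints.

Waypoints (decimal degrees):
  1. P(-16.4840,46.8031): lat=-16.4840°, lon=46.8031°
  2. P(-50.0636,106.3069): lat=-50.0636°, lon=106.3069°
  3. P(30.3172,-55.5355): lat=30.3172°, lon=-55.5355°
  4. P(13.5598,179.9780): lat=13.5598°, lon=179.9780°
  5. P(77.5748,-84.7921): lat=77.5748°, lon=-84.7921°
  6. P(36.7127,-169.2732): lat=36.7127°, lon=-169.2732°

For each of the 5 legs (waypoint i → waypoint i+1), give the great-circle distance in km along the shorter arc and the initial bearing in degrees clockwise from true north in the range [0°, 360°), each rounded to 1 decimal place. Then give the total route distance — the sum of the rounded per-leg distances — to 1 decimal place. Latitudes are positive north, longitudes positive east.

Leg 1: φ1=-0.2877001, φ2=-0.8737747, Δφ=-0.5860746, Δλ=1.0385372 rad; a=sin²(Δφ/2)+cosφ1·cosφ2·sin²(Δλ/2)=0.2350265081; c=2·atan2(√a, √(1-a))=1.012258280; dist=6371·c=6449.097 ≈ 6449.1 km; running total=6449.1 km
Leg 1 bearing: y=sinΔλ·cosφ2=0.55313314, x=cosφ1·sinφ2-sinφ1·cosφ2·cosΔλ=-0.64280628; θ=atan2(y, x)=139.2881° ≈ 139.3°
Leg 2: φ1=-0.8737747, φ2=0.5291350, Δφ=1.4029096, Δλ=-2.8246827 rad; a=sin²(Δφ/2)+cosφ1·cosφ2·sin²(Δλ/2)=0.9568011431; c=2·atan2(√a, √(1-a))=2.722853373; dist=6371·c=17347.299 ≈ 17347.3 km; running total=23796.4 km
Leg 2 bearing: y=sinΔλ·cosφ2=-0.26901433, x=cosφ1·sinφ2-sinφ1·cosφ2·cosΔλ=-0.30489696; θ=atan2(y, x)=-138.5776° <0 so +360° → 221.4224° ≈ 221.4°
Leg 3: φ1=0.5291350, φ2=0.2366632, Δφ=-0.2924718, Δλ=4.1104860 rad; a=sin²(Δφ/2)+cosφ1·cosφ2·sin²(Δλ/2)=0.6784012285; c=2·atan2(√a, √(1-a))=1.935639139; dist=6371·c=12331.957 ≈ 12332.0 km; running total=36128.4 km
Leg 3 bearing: y=sinΔλ·cosφ2=-0.80128400, x=cosφ1·sinφ2-sinφ1·cosφ2·cosΔλ=0.48024573; θ=atan2(y, x)=-59.0638° <0 so +360° → 300.9362° ≈ 300.9°
Leg 4: φ1=0.2366632, φ2=1.3539357, Δφ=1.1172725, Δλ=-4.6211100 rad; a=sin²(Δφ/2)+cosφ1·cosφ2·sin²(Δλ/2)=0.3950487780; c=2·atan2(√a, √(1-a))=1.359321147; dist=6371·c=8660.235 ≈ 8660.2 km; running total=44788.6 km
Leg 4 bearing: y=sinΔλ·cosφ2=0.21426913, x=cosφ1·sinφ2-sinφ1·cosφ2·cosΔλ=0.95395477; θ=atan2(y, x)=12.6592° ≈ 12.7°
Leg 5: φ1=1.3539357, φ2=0.6407575, Δφ=-0.7131782, Δλ=-1.4744734 rad; a=sin²(Δφ/2)+cosφ1·cosφ2·sin²(Δλ/2)=0.1998052059; c=2·atan2(√a, √(1-a))=0.926808144; dist=6371·c=5904.695 ≈ 5904.7 km; running total=50693.3 km
Leg 5 bearing: y=sinΔλ·cosφ2=-0.79792716, x=cosφ1·sinφ2-sinφ1·cosφ2·cosΔλ=0.05333466; θ=atan2(y, x)=-86.1760° <0 so +360° → 273.8240° ≈ 273.8°

Leg 1: dist=6449.1 km, bearing=139.3°
Leg 2: dist=17347.3 km, bearing=221.4°
Leg 3: dist=12332.0 km, bearing=300.9°
Leg 4: dist=8660.2 km, bearing=12.7°
Leg 5: dist=5904.7 km, bearing=273.8°
Total: 50693.3 km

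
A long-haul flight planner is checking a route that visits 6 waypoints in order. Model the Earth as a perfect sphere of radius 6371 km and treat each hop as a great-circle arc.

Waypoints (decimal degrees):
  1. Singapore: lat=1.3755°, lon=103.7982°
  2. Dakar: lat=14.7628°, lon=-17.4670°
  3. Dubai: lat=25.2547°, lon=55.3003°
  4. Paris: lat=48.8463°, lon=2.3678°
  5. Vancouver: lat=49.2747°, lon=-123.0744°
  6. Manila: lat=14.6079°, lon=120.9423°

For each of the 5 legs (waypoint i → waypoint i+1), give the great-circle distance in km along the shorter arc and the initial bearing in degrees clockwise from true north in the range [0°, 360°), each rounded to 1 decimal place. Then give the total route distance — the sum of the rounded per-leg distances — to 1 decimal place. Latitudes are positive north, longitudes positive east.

Leg 1: dist=13311.1 km, bearing=287.9°
Leg 2: dist=7607.9 km, bearing=68.3°
Leg 3: dist=5243.6 km, bearing=314.3°
Leg 4: dist=7921.3 km, bearing=325.8°
Leg 5: dist=10552.7 km, bearing=299.2°
Total: 44636.6 km

Leg 1: φ1=0.0240070, φ2=0.2576595, Δφ=0.2336525, Δλ=-2.1164770 rad; a=sin²(Δφ/2)+cosφ1·cosφ2·sin²(Δλ/2)=0.7478029520; c=2·atan2(√a, √(1-a))=2.089328626; dist=6371·c=13311.113 ≈ 13311.1 km; running total=13311.1 km
Leg 1 bearing: y=sinΔλ·cosφ2=-0.82655729, x=cosφ1·sinφ2-sinφ1·cosφ2·cosΔλ=0.26679173; θ=atan2(y, x)=-72.1112° <0 so +360° → 287.8888° ≈ 287.9°
Leg 2: φ1=0.2576595, φ2=0.4407777, Δφ=0.1831182, Δλ=1.2700290 rad; a=sin²(Δφ/2)+cosφ1·cosφ2·sin²(Δλ/2)=0.3160956076; c=2·atan2(√a, √(1-a))=1.194144803; dist=6371·c=7607.897 ≈ 7607.9 km; running total=20919.0 km
Leg 2 bearing: y=sinΔλ·cosφ2=0.86382022, x=cosφ1·sinφ2-sinφ1·cosφ2·cosΔλ=0.34428378; θ=atan2(y, x)=68.2698° ≈ 68.3°
Leg 3: φ1=0.4407777, φ2=0.8525288, Δφ=0.4117511, Δλ=-0.9238464 rad; a=sin²(Δφ/2)+cosφ1·cosφ2·sin²(Δλ/2)=0.1600056731; c=2·atan2(√a, √(1-a))=0.823049167; dist=6371·c=5243.646 ≈ 5243.6 km; running total=26162.6 km
Leg 3 bearing: y=sinΔλ·cosφ2=-0.52510010, x=cosφ1·sinφ2-sinφ1·cosφ2·cosΔλ=0.51174732; θ=atan2(y, x)=-45.7378° <0 so +360° → 314.2622° ≈ 314.3°
Leg 4: φ1=0.8525288, φ2=0.8600058, Δφ=0.0074770, Δλ=-2.1893794 rad; a=sin²(Δφ/2)+cosφ1·cosφ2·sin²(Δλ/2)=0.3391781565; c=2·atan2(√a, √(1-a))=1.243331417; dist=6371·c=7921.264 ≈ 7921.3 km; running total=34083.9 km
Leg 4 bearing: y=sinΔλ·cosφ2=-0.53153785, x=cosφ1·sinφ2-sinφ1·cosφ2·cosΔλ=0.78358972; θ=atan2(y, x)=-34.1505° <0 so +360° → 325.8495° ≈ 325.8°
Leg 5: φ1=0.8600058, φ2=0.2549560, Δφ=-0.6050498, Δλ=4.2588948 rad; a=sin²(Δφ/2)+cosφ1·cosφ2·sin²(Δλ/2)=0.5427330597; c=2·atan2(√a, √(1-a))=1.656366837; dist=6371·c=10552.713 ≈ 10552.7 km; running total=44636.6 km
Leg 5 bearing: y=sinΔλ·cosφ2=-0.86986360, x=cosφ1·sinφ2-sinφ1·cosφ2·cosΔλ=0.48583213; θ=atan2(y, x)=-60.8160° <0 so +360° → 299.1840° ≈ 299.2°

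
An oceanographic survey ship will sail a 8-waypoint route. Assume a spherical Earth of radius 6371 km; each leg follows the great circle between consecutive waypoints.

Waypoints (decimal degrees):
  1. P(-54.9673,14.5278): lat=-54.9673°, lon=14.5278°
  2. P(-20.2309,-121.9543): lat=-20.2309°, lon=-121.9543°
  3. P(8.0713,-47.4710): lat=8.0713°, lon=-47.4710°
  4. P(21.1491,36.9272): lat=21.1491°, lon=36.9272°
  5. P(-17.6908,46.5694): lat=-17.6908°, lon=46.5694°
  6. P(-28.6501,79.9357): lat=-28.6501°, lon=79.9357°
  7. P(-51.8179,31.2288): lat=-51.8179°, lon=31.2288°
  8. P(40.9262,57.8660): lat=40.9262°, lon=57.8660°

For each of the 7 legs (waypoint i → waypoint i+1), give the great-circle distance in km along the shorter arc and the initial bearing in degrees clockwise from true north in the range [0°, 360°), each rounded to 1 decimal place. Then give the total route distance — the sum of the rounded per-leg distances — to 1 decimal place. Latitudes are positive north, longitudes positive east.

Leg 1: dist=10693.4 km, bearing=220.5°
Leg 2: dist=8724.8 km, bearing=76.8°
Leg 3: dist=9107.5 km, bearing=69.6°
Leg 4: dist=4444.8 km, bearing=165.6°
Leg 5: dist=3607.1 km, bearing=115.9°
Leg 6: dist=4748.5 km, bearing=223.2°
Leg 7: dist=10629.4 km, bearing=19.9°
Total: 51955.5 km

Leg 1: φ1=-0.9593604, φ2=-0.3530958, Δφ=0.6062646, Δλ=-2.3820620 rad; a=sin²(Δφ/2)+cosφ1·cosφ2·sin²(Δλ/2)=0.5537194521; c=2·atan2(√a, √(1-a))=1.678443009; dist=6371·c=10693.360 ≈ 10693.4 km; running total=10693.4 km
Leg 1 bearing: y=sinΔλ·cosφ2=-0.64610029, x=cosφ1·sinφ2-sinφ1·cosφ2·cosΔλ=-0.75565289; θ=atan2(y, x)=-139.4688° <0 so +360° → 220.5312° ≈ 220.5°
Leg 2: φ1=-0.3530958, φ2=0.1408708, Δφ=0.4939666, Δλ=1.2999788 rad; a=sin²(Δφ/2)+cosφ1·cosφ2·sin²(Δλ/2)=0.4000121010; c=2·atan2(√a, √(1-a))=1.369463107; dist=6371·c=8724.849 ≈ 8724.8 km; running total=19418.2 km
Leg 2 bearing: y=sinΔλ·cosφ2=0.95400768, x=cosφ1·sinφ2-sinφ1·cosφ2·cosΔλ=0.22333614; θ=atan2(y, x)=76.8242° ≈ 76.8°
Leg 3: φ1=0.1408708, φ2=0.3691214, Δφ=0.2282507, Δλ=1.4730265 rad; a=sin²(Δφ/2)+cosφ1·cosφ2·sin²(Δλ/2)=0.4296023979; c=2·atan2(√a, √(1-a))=1.429531753; dist=6371·c=9107.547 ≈ 9107.5 km; running total=28525.7 km
Leg 3 bearing: y=sinΔλ·cosφ2=0.92819069, x=cosφ1·sinφ2-sinφ1·cosφ2·cosΔλ=0.34443977; θ=atan2(y, x)=69.6408° ≈ 69.6°
Leg 4: φ1=0.3691214, φ2=-0.3087627, Δφ=-0.6778841, Δλ=0.1682881 rad; a=sin²(Δφ/2)+cosφ1·cosφ2·sin²(Δλ/2)=0.1168255216; c=2·atan2(√a, √(1-a))=0.697657828; dist=6371·c=4444.778 ≈ 4444.8 km; running total=32970.5 km
Leg 4 bearing: y=sinΔλ·cosφ2=0.15957413, x=cosφ1·sinφ2-sinφ1·cosφ2·cosΔλ=-0.62229043; θ=atan2(y, x)=165.6175° ≈ 165.6°
Leg 5: φ1=-0.3087627, φ2=-0.5000386, Δφ=-0.1912759, Δλ=0.5823518 rad; a=sin²(Δφ/2)+cosφ1·cosφ2·sin²(Δλ/2)=0.0780223757; c=2·atan2(√a, √(1-a))=0.566181815; dist=6371·c=3607.144 ≈ 3607.1 km; running total=36577.6 km
Leg 5 bearing: y=sinΔλ·cosφ2=0.48265112, x=cosφ1·sinφ2-sinφ1·cosφ2·cosΔλ=-0.23406717; θ=atan2(y, x)=115.8716° ≈ 115.9°
Leg 6: φ1=-0.5000386, φ2=-0.9043930, Δφ=-0.4043544, Δλ=-0.8500958 rad; a=sin²(Δφ/2)+cosφ1·cosφ2·sin²(Δλ/2)=0.1325669709; c=2·atan2(√a, √(1-a))=0.745327159; dist=6371·c=4748.479 ≈ 4748.5 km; running total=41326.1 km
Leg 6 bearing: y=sinΔλ·cosφ2=-0.46445271, x=cosφ1·sinφ2-sinφ1·cosφ2·cosΔλ=-0.49422217; θ=atan2(y, x)=-136.7786° <0 so +360° → 223.2214° ≈ 223.2°
Leg 7: φ1=-0.9043930, φ2=0.7142969, Δφ=1.6186899, Δλ=0.4649068 rad; a=sin²(Δφ/2)+cosφ1·cosφ2·sin²(Δλ/2)=0.5487234880; c=2·atan2(√a, √(1-a))=1.668398190; dist=6371·c=10629.365 ≈ 10629.4 km; running total=51955.5 km
Leg 7 bearing: y=sinΔλ·cosφ2=0.33874473, x=cosφ1·sinφ2-sinφ1·cosφ2·cosΔλ=0.93581841; θ=atan2(y, x)=19.8991° ≈ 19.9°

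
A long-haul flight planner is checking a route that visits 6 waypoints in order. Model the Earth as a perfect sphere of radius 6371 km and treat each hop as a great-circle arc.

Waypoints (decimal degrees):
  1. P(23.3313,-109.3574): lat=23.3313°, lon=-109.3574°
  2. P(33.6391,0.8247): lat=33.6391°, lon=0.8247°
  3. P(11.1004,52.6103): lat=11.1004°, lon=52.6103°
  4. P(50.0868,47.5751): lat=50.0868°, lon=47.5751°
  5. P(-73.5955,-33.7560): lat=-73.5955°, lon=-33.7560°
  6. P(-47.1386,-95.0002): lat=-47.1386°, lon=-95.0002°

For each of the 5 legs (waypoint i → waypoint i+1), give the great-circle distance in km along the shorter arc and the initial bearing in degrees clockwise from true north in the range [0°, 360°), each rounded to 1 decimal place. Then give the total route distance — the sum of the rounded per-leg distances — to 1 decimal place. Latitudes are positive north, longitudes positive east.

Leg 1: φ1=0.4072080, φ2=0.5871131, Δφ=0.1799050, Δλ=1.9230404 rad; a=sin²(Δφ/2)+cosφ1·cosφ2·sin²(Δλ/2)=0.5221752562; c=2·atan2(√a, √(1-a))=1.615161391; dist=6371·c=10290.193 ≈ 10290.2 km; running total=10290.2 km
Leg 1 bearing: y=sinΔλ·cosφ2=0.78142594, x=cosφ1·sinφ2-sinφ1·cosφ2·cosΔλ=0.62241989; θ=atan2(y, x)=51.4620° ≈ 51.5°
Leg 2: φ1=0.5871131, φ2=0.1937385, Δφ=-0.3933745, Δλ=0.9038292 rad; a=sin²(Δφ/2)+cosφ1·cosφ2·sin²(Δλ/2)=0.1939828997; c=2·atan2(√a, √(1-a))=0.912166057; dist=6371·c=5811.410 ≈ 5811.4 km; running total=16101.6 km
Leg 2 bearing: y=sinΔλ·cosφ2=0.77100201, x=cosφ1·sinφ2-sinφ1·cosφ2·cosΔλ=-0.17598307; θ=atan2(y, x)=102.8576° ≈ 102.9°
Leg 3: φ1=0.1937385, φ2=0.8741796, Δφ=0.6804410, Δλ=-0.0878808 rad; a=sin²(Δφ/2)+cosφ1·cosφ2·sin²(Δλ/2)=0.1125672082; c=2·atan2(√a, √(1-a))=0.684293901; dist=6371·c=4359.636 ≈ 4359.6 km; running total=20461.2 km
Leg 3 bearing: y=sinΔλ·cosφ2=-0.05631410, x=cosφ1·sinφ2-sinφ1·cosφ2·cosΔλ=0.62961262; θ=atan2(y, x)=-5.1111° <0 so +360° → 354.8889° ≈ 354.9°
Leg 4: φ1=0.8741796, φ2=-1.2844838, Δφ=-2.1586634, Δλ=-1.4194955 rad; a=sin²(Δφ/2)+cosφ1·cosφ2·sin²(Δλ/2)=0.8542406532; c=2·atan2(√a, √(1-a))=2.358140257; dist=6371·c=15023.712 ≈ 15023.7 km; running total=35484.9 km
Leg 4 bearing: y=sinΔλ·cosφ2=-0.27919043, x=cosφ1·sinφ2-sinφ1·cosφ2·cosΔλ=-0.64815657; θ=atan2(y, x)=-156.6963° <0 so +360° → 203.3037° ≈ 203.3°
Leg 5: φ1=-1.2844838, φ2=-0.8227238, Δφ=0.4617600, Δλ=-1.0689129 rad; a=sin²(Δφ/2)+cosφ1·cosφ2·sin²(Δλ/2)=0.1022095964; c=2·atan2(√a, √(1-a))=0.650830681; dist=6371·c=4146.442 ≈ 4146.4 km; running total=39631.3 km
Leg 5 bearing: y=sinΔλ·cosφ2=-0.59634027, x=cosφ1·sinφ2-sinφ1·cosφ2·cosΔλ=0.10690869; θ=atan2(y, x)=-79.8363° <0 so +360° → 280.1637° ≈ 280.2°

Leg 1: dist=10290.2 km, bearing=51.5°
Leg 2: dist=5811.4 km, bearing=102.9°
Leg 3: dist=4359.6 km, bearing=354.9°
Leg 4: dist=15023.7 km, bearing=203.3°
Leg 5: dist=4146.4 km, bearing=280.2°
Total: 39631.3 km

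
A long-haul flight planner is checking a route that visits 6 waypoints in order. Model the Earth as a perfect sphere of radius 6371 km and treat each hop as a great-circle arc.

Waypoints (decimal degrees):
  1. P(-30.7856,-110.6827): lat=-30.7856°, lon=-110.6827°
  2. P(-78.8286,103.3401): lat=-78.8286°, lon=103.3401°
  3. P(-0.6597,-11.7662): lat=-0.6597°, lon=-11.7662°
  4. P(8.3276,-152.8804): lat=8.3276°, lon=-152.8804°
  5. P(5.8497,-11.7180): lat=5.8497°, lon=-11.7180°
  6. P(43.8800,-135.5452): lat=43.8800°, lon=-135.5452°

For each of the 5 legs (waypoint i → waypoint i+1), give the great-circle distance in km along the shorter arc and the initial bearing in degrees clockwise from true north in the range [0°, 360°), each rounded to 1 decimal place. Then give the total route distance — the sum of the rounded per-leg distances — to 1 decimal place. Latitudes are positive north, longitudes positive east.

Leg 1: dist=7632.8 km, bearing=186.7°
Leg 2: dist=10459.7 km, bearing=245.2°
Leg 3: dist=15624.7 km, bearing=282.3°
Leg 4: dist=15429.3 km, bearing=71.1°
Leg 5: dist=12140.2 km, bearing=320.7°
Total: 61286.7 km

Leg 1: φ1=-0.5373101, φ2=-1.3758186, Δφ=-0.8385085, Δλ=3.7354025 rad; a=sin²(Δφ/2)+cosφ1·cosφ2·sin²(Δλ/2)=0.3179111373; c=2·atan2(√a, √(1-a))=1.198046580; dist=6371·c=7632.755 ≈ 7632.8 km; running total=7632.8 km
Leg 1 bearing: y=sinΔλ·cosφ2=-0.10840455, x=cosφ1·sinφ2-sinφ1·cosφ2·cosΔλ=-0.92499894; θ=atan2(y, x)=-173.3158° <0 so +360° → 186.6842° ≈ 186.7°
Leg 2: φ1=-1.3758186, φ2=-0.0115139, Δφ=1.3643047, Δλ=-2.0089839 rad; a=sin²(Δφ/2)+cosφ1·cosφ2·sin²(Δλ/2)=0.5354523489; c=2·atan2(√a, √(1-a))=1.641760571; dist=6371·c=10459.657 ≈ 10459.7 km; running total=18092.5 km
Leg 2 bearing: y=sinΔλ·cosφ2=-0.90546213, x=cosφ1·sinφ2-sinφ1·cosφ2·cosΔλ=-0.41846249; θ=atan2(y, x)=-114.8042° <0 so +360° → 245.1958° ≈ 245.2°
Leg 3: φ1=-0.0115139, φ2=0.1453440, Δφ=0.1568580, Δλ=-2.4629074 rad; a=sin²(Δφ/2)+cosφ1·cosφ2·sin²(Δλ/2)=0.8859039671; c=2·atan2(√a, √(1-a))=2.452475901; dist=6371·c=15624.724 ≈ 15624.7 km; running total=33717.2 km
Leg 3 bearing: y=sinΔλ·cosφ2=-0.62115104, x=cosφ1·sinφ2-sinφ1·cosφ2·cosΔλ=0.13595551; θ=atan2(y, x)=-77.6540° <0 so +360° → 282.3460° ≈ 282.3°
Leg 4: φ1=0.1453440, φ2=0.1020965, Δφ=-0.0432475, Δλ=2.4637487 rad; a=sin²(Δφ/2)+cosφ1·cosφ2·sin²(Δλ/2)=0.8759695426; c=2·atan2(√a, √(1-a))=2.421794920; dist=6371·c=15429.255 ≈ 15429.3 km; running total=49146.5 km
Leg 4 bearing: y=sinΔλ·cosφ2=0.62384952, x=cosφ1·sinφ2-sinφ1·cosφ2·cosΔλ=0.21307132; θ=atan2(y, x)=71.1428° ≈ 71.1°
Leg 5: φ1=0.1020965, φ2=0.7658505, Δφ=0.6637540, Δλ=-2.1611923 rad; a=sin²(Δφ/2)+cosφ1·cosφ2·sin²(Δλ/2)=0.6642617570; c=2·atan2(√a, √(1-a))=1.905536223; dist=6371·c=12140.171 ≈ 12140.2 km; running total=61286.7 km
Leg 5 bearing: y=sinΔλ·cosφ2=-0.59877746, x=cosφ1·sinφ2-sinφ1·cosφ2·cosΔλ=0.73043676; θ=atan2(y, x)=-39.3433° <0 so +360° → 320.6567° ≈ 320.7°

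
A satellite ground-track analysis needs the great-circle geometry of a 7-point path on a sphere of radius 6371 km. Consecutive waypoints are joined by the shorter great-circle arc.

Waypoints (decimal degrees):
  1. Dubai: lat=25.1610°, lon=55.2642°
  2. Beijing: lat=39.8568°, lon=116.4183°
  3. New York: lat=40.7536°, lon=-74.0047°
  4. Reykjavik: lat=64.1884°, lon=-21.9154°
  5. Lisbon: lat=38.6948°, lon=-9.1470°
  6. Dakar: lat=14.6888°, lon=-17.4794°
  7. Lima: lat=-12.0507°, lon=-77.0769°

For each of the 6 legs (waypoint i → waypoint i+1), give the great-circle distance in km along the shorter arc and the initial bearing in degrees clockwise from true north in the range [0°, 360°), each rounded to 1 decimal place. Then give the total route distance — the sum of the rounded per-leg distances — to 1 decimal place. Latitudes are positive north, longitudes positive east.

Leg 1: dist=5846.3 km, bearing=57.9°
Leg 2: dist=10989.7 km, bearing=8.0°
Leg 3: dist=4201.3 km, bearing=34.1°
Leg 4: dist=2956.7 km, bearing=157.3°
Leg 5: dist=2791.5 km, bearing=199.3°
Leg 6: dist=7205.3 km, bearing=248.8°
Total: 33990.8 km

Leg 1: φ1=0.4391423, φ2=0.6956324, Δφ=0.2564901, Δλ=1.0673404 rad; a=sin²(Δφ/2)+cosφ1·cosφ2·sin²(Δλ/2)=0.1961547516; c=2·atan2(√a, √(1-a))=0.917647040; dist=6371·c=5846.329 ≈ 5846.3 km; running total=5846.3 km
Leg 1 bearing: y=sinΔλ·cosφ2=0.67239910, x=cosφ1·sinφ2-sinφ1·cosφ2·cosΔλ=0.42260113; θ=atan2(y, x)=57.8507° ≈ 57.9°
Leg 2: φ1=0.6956324, φ2=0.7112845, Δφ=0.0156521, Δλ=-3.3235083 rad; a=sin²(Δφ/2)+cosφ1·cosφ2·sin²(Δλ/2)=0.5767756536; c=2·atan2(√a, √(1-a))=1.724957533; dist=6371·c=10989.704 ≈ 10989.7 km; running total=16836.0 km
Leg 2 bearing: y=sinΔλ·cosφ2=0.13704666, x=cosφ1·sinφ2-sinφ1·cosφ2·cosΔλ=0.97859093; θ=atan2(y, x)=7.9721° ≈ 8.0°
Leg 3: φ1=0.7112845, φ2=1.1202989, Δφ=0.4090144, Δλ=0.9091298 rad; a=sin²(Δφ/2)+cosφ1·cosφ2·sin²(Δλ/2)=0.1048304051; c=2·atan2(√a, √(1-a))=0.659433901; dist=6371·c=4201.253 ≈ 4201.3 km; running total=21037.3 km
Leg 3 bearing: y=sinΔλ·cosφ2=0.34352780, x=cosφ1·sinφ2-sinφ1·cosφ2·cosΔλ=0.50729933; θ=atan2(y, x)=34.1047° ≈ 34.1°
Leg 4: φ1=1.1202989, φ2=0.6753517, Δφ=-0.4449473, Δλ=0.2228506 rad; a=sin²(Δφ/2)+cosφ1·cosφ2·sin²(Δλ/2)=0.0528851333; c=2·atan2(√a, √(1-a))=0.464088943; dist=6371·c=2956.711 ≈ 2956.7 km; running total=23994.0 km
Leg 4 bearing: y=sinΔλ·cosφ2=0.17249597, x=cosφ1·sinφ2-sinφ1·cosφ2·cosΔλ=-0.41303550; θ=atan2(y, x)=157.3331° ≈ 157.3°
Leg 5: φ1=0.6753517, φ2=0.2563679, Δφ=-0.4189837, Δλ=-0.1454278 rad; a=sin²(Δφ/2)+cosφ1·cosφ2·sin²(Δλ/2)=0.0472333485; c=2·atan2(√a, √(1-a))=0.438161312; dist=6371·c=2791.526 ≈ 2791.5 km; running total=26785.5 km
Leg 5 bearing: y=sinΔλ·cosφ2=-0.14017951, x=cosφ1·sinφ2-sinφ1·cosφ2·cosΔλ=-0.40044868; θ=atan2(y, x)=-160.7071° <0 so +360° → 199.2929° ≈ 199.3°
Leg 6: φ1=0.2563679, φ2=-0.2103244, Δφ=-0.4666923, Δλ=-1.0401726 rad; a=sin²(Δφ/2)+cosφ1·cosφ2·sin²(Δλ/2)=0.2870977194; c=2·atan2(√a, √(1-a))=1.130945427; dist=6371·c=7205.253 ≈ 7205.3 km; running total=33990.8 km
Leg 6 bearing: y=sinΔλ·cosφ2=-0.84348507, x=cosφ1·sinφ2-sinφ1·cosφ2·cosΔλ=-0.32744987; θ=atan2(y, x)=-111.2167° <0 so +360° → 248.7833° ≈ 248.8°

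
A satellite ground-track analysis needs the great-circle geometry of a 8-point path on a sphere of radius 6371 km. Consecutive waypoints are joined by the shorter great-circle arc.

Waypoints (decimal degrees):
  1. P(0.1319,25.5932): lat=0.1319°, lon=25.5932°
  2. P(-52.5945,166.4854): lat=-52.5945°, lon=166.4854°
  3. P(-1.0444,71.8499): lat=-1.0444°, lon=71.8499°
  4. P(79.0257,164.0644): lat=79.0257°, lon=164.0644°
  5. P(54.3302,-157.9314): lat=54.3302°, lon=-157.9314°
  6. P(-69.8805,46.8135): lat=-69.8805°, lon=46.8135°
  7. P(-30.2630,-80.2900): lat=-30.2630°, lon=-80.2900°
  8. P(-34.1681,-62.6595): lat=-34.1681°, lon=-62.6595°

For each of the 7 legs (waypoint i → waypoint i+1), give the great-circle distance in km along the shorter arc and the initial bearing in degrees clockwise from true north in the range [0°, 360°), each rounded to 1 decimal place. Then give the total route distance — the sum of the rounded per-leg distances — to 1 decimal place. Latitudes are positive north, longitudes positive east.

Leg 1: dist=13147.8 km, bearing=154.2°
Leg 2: dist=10228.1 km, bearing=265.7°
Leg 3: dist=10168.4 km, bearing=11.0°
Leg 4: dist=3085.4 km, bearing=129.5°
Leg 5: dist=17891.8 km, bearing=206.1°
Leg 6: dist=8106.5 km, bearing=226.1°
Leg 7: dist=1712.0 km, bearing=109.3°
Total: 64340.0 km

Leg 1: φ1=0.0023021, φ2=-0.9179472, Δφ=-0.9202493, Δλ=2.4590328 rad; a=sin²(Δφ/2)+cosφ1·cosφ2·sin²(Δλ/2)=0.7365931429; c=2·atan2(√a, √(1-a))=2.063700430; dist=6371·c=13147.835 ≈ 13147.8 km; running total=13147.8 km
Leg 1 bearing: y=sinΔλ·cosφ2=0.38316951, x=cosφ1·sinφ2-sinφ1·cosφ2·cosΔλ=-0.79326910; θ=atan2(y, x)=154.2183° ≈ 154.2°
Leg 2: φ1=-0.9179472, φ2=-0.0182282, Δφ=0.8997190, Δλ=-1.6517011 rad; a=sin²(Δφ/2)+cosφ1·cosφ2·sin²(Δλ/2)=0.5173025504; c=2·atan2(√a, √(1-a))=1.605408338; dist=6371·c=10228.057 ≈ 10228.1 km; running total=23375.9 km
Leg 2 bearing: y=sinΔλ·cosφ2=-0.99656341, x=cosφ1·sinφ2-sinφ1·cosφ2·cosΔλ=-0.07525859; θ=atan2(y, x)=-94.3187° <0 so +360° → 265.6813° ≈ 265.7°
Leg 3: φ1=-0.0182282, φ2=1.3792587, Δφ=1.3974869, Δλ=1.6094466 rad; a=sin²(Δφ/2)+cosφ1·cosφ2·sin²(Δλ/2)=0.5126243189; c=2·atan2(√a, √(1-a))=1.596047648; dist=6371·c=10168.420 ≈ 10168.4 km; running total=33544.3 km
Leg 3 bearing: y=sinΔλ·cosφ2=0.19022649, x=cosφ1·sinφ2-sinφ1·cosφ2·cosΔλ=0.98141550; θ=atan2(y, x)=10.9695° ≈ 11.0°
Leg 4: φ1=1.3792587, φ2=0.9482409, Δφ=-0.4310178, Δλ=-5.6198869 rad; a=sin²(Δφ/2)+cosφ1·cosφ2·sin²(Δλ/2)=0.0574980961; c=2·atan2(√a, √(1-a))=0.484294137; dist=6371·c=3085.438 ≈ 3085.4 km; running total=36629.7 km
Leg 4 bearing: y=sinΔλ·cosφ2=0.35903395, x=cosφ1·sinφ2-sinφ1·cosφ2·cosΔλ=-0.29641674; θ=atan2(y, x)=129.5429° ≈ 129.5°
Leg 5: φ1=0.9482409, φ2=-1.2196448, Δφ=-2.1678857, Δλ=3.5734726 rad; a=sin²(Δφ/2)+cosφ1·cosφ2·sin²(Δλ/2)=0.9724892065; c=2·atan2(√a, √(1-a))=2.808324935; dist=6371·c=17891.838 ≈ 17891.8 km; running total=54521.5 km
Leg 5 bearing: y=sinΔλ·cosφ2=-0.14398247, x=cosφ1·sinφ2-sinφ1·cosφ2·cosΔλ=-0.29374282; θ=atan2(y, x)=-153.8875° <0 so +360° → 206.1125° ≈ 206.1°
Leg 6: φ1=-1.2196448, φ2=-0.5281890, Δφ=0.6914558, Δλ=-2.2183746 rad; a=sin²(Δφ/2)+cosφ1·cosφ2·sin²(Δλ/2)=0.3530062846; c=2·atan2(√a, √(1-a))=1.272400365; dist=6371·c=8106.463 ≈ 8106.5 km; running total=62628.0 km
Leg 6 bearing: y=sinΔλ·cosφ2=-0.68885830, x=cosφ1·sinφ2-sinφ1·cosφ2·cosΔλ=-0.66260518; θ=atan2(y, x)=-133.8871° <0 so +360° → 226.1129° ≈ 226.1°
Leg 7: φ1=-0.5281890, φ2=-0.5963458, Δφ=-0.0681569, Δλ=0.3077103 rad; a=sin²(Δφ/2)+cosφ1·cosφ2·sin²(Δλ/2)=0.0179442966; c=2·atan2(√a, √(1-a))=0.268720437; dist=6371·c=1712.018 ≈ 1712.0 km; running total=64340.0 km
Leg 7 bearing: y=sinΔλ·cosφ2=0.25059864, x=cosφ1·sinφ2-sinφ1·cosφ2·cosΔλ=-0.08768989; θ=atan2(y, x)=109.2860° ≈ 109.3°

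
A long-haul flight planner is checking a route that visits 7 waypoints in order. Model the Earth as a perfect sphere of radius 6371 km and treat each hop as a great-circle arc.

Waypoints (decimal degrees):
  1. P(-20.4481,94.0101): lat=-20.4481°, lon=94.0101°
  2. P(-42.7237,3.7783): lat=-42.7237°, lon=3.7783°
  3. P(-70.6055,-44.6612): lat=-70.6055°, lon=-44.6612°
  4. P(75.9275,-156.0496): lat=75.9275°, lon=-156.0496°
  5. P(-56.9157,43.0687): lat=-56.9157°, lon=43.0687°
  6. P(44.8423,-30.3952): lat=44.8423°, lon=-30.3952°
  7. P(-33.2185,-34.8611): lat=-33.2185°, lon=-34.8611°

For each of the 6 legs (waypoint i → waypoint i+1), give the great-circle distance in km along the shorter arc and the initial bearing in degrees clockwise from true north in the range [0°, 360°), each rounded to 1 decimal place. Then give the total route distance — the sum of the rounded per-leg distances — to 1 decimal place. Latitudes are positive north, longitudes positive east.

Leg 1: dist=8501.2 km, bearing=229.1°
Leg 2: dist=4080.6 km, bearing=204.6°
Leg 3: dist=17880.5 km, bearing=316.5°
Leg 4: dist=17762.3 km, bearing=328.9°
Leg 5: dist=13202.1 km, bearing=309.2°
Leg 6: dist=8691.7 km, bearing=183.8°
Total: 70118.4 km

Leg 1: φ1=-0.3568867, φ2=-0.7456692, Δφ=-0.3887826, Δλ=-1.5748420 rad; a=sin²(Δφ/2)+cosφ1·cosφ2·sin²(Δλ/2)=0.3828787966; c=2·atan2(√a, √(1-a))=1.334357106; dist=6371·c=8501.189 ≈ 8501.2 km; running total=8501.2 km
Leg 1 bearing: y=sinΔλ·cosφ2=-0.73462800, x=cosφ1·sinφ2-sinφ1·cosφ2·cosΔλ=-0.63675128; θ=atan2(y, x)=-130.9177° <0 so +360° → 229.0823° ≈ 229.1°
Leg 2: φ1=-0.7456692, φ2=-1.2322984, Δφ=-0.4866292, Δλ=-0.8454288 rad; a=sin²(Δφ/2)+cosφ1·cosφ2·sin²(Δλ/2)=0.0990984490; c=2·atan2(√a, √(1-a))=0.640489889; dist=6371·c=4080.561 ≈ 4080.6 km; running total=12581.8 km
Leg 2 bearing: y=sinΔλ·cosφ2=-0.24847369, x=cosφ1·sinφ2-sinφ1·cosφ2·cosΔλ=-0.54348193; θ=atan2(y, x)=-155.4307° <0 so +360° → 204.5693° ≈ 204.6°
Leg 3: φ1=-1.2322984, φ2=1.3251849, Δφ=2.5574833, Δλ=-1.9440943 rad; a=sin²(Δφ/2)+cosφ1·cosφ2·sin²(Δλ/2)=0.9721961579; c=2·atan2(√a, √(1-a))=2.806537927; dist=6371·c=17880.453 ≈ 17880.5 km; running total=30462.3 km
Leg 3 bearing: y=sinΔλ·cosφ2=-0.22640369, x=cosφ1·sinφ2-sinφ1·cosφ2·cosΔλ=0.23846283; θ=atan2(y, x)=-43.5140° <0 so +360° → 316.4860° ≈ 316.5°
Leg 4: φ1=1.3251849, φ2=-0.9933664, Δφ=-2.3185512, Δλ=3.4752699 rad; a=sin²(Δφ/2)+cosφ1·cosφ2·sin²(Δλ/2)=0.9690653870; c=2·atan2(√a, √(1-a))=2.787988546; dist=6371·c=17762.275 ≈ 17762.3 km; running total=48224.6 km
Leg 4 bearing: y=sinΔλ·cosφ2=-0.17878396, x=cosφ1·sinφ2-sinφ1·cosφ2·cosΔλ=0.29655851; θ=atan2(y, x)=-31.0842° <0 so +360° → 328.9158° ≈ 328.9°
Leg 5: φ1=-0.9933664, φ2=0.7826458, Δφ=1.7760121, Δλ=-1.2821869 rad; a=sin²(Δφ/2)+cosφ1·cosφ2·sin²(Δλ/2)=0.7403336118; c=2·atan2(√a, √(1-a))=2.072211767; dist=6371·c=13202.061 ≈ 13202.1 km; running total=61426.7 km
Leg 5 bearing: y=sinΔλ·cosφ2=-0.67972443, x=cosφ1·sinφ2-sinφ1·cosφ2·cosΔλ=0.55401599; θ=atan2(y, x)=-50.8179° <0 so +360° → 309.1821° ≈ 309.2°
Leg 6: φ1=0.7826458, φ2=-0.5797722, Δφ=-1.3624180, Δλ=-0.0779447 rad; a=sin²(Δφ/2)+cosφ1·cosφ2·sin²(Δλ/2)=0.3974636936; c=2·atan2(√a, √(1-a))=1.364258431; dist=6371·c=8691.690 ≈ 8691.7 km; running total=70118.4 km
Leg 6 bearing: y=sinΔλ·cosφ2=-0.06514152, x=cosφ1·sinφ2-sinφ1·cosφ2·cosΔλ=-0.97657657; θ=atan2(y, x)=-176.1838° <0 so +360° → 183.8162° ≈ 183.8°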